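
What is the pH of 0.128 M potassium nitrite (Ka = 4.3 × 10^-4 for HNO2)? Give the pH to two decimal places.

NO2- is the conjugate base of the weak acid HNO2.
Kb = Kw/Ka = 1.0×10^-14 / 4.3 × 10^-4 = 2.33 × 10^-11
Kb = [OH-]²/(0.128 − [OH-]) = 2.33 × 10^-11
Neglecting [OH-] in the denominator: [OH-] = √(2.33 × 10^-11 × 0.128) = 1.73 × 10^-6 M
Check: 0.0013% ionized — well under 5%, approximation valid.
pOH = −log(1.73 × 10^-6) = 5.76; pH = 14.00 − 5.76 = 8.24

pH = 8.24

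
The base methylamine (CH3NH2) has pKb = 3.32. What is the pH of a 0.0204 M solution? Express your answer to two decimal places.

CH3NH2 + H2O ⇌ CH3NH3+ + OH-
Kb = 10^(−3.32) = 4.79 × 10^-4
Kb = x²/(0.0204 − x) = 4.79 × 10^-4
x is not negligible relative to C₀; solve x² + 0.000479·x − 9.77e-06 = 0.
x = [−0.000479 + √(0.000479² + 3.91e-05)]/2 = 2.90 × 10^-3 M
pOH = 2.54, so pH = 14.00 − pOH = 11.46

pH = 11.46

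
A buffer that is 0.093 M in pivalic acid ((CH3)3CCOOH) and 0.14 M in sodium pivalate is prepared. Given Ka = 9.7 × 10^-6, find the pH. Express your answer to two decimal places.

pH = 5.19

pKa = −log(9.7 × 10^-6) = 5.013
Henderson–Hasselbalch: pH = pKa + log([(CH3)3CCOO-]/[(CH3)3CCOOH]) = 5.013 + log(0.14/0.093)
pH = 5.013 + (+0.178) = 5.19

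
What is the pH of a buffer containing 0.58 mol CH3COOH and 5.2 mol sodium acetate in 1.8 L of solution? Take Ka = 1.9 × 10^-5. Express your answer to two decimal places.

pH = 5.67

pKa = −log(1.9 × 10^-5) = 4.721
Henderson–Hasselbalch: pH = pKa + log([CH3COO-]/[CH3COOH]) = 4.721 + log(5.2/0.58)
pH = 4.721 + (+0.953) = 5.67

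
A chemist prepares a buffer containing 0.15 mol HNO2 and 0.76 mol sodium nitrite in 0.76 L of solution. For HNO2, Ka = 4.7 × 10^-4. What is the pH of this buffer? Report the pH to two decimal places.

pKa = −log(4.7 × 10^-4) = 3.328
Henderson–Hasselbalch: pH = pKa + log([NO2-]/[HNO2]) = 3.328 + log(0.76/0.15)
pH = 3.328 + (+0.705) = 4.03

pH = 4.03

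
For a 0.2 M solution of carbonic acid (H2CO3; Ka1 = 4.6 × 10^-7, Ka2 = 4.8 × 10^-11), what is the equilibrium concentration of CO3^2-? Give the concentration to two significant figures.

First ionization gives [H+] ≈ [HCO3-] = 3.03 × 10^-4 M.
Second step: Ka2 = [H+][CO3^2-]/[HCO3-] ≈ [CO3^2-] (since [H+] ≈ [HCO3-]).
So [CO3^2-] ≈ Ka2.

4.8 × 10^-11 M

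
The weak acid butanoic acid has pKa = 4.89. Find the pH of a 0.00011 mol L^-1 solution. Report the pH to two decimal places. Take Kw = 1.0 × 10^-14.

CH3(CH2)2COOH ⇌ CH3(CH2)2COO- + H+
Ka = 10^(−4.89) = 1.29 × 10^-5
Ka = x²/(0.00011 − x) = 1.29 × 10^-5
The 5% rule fails; solving x² + Ka·x − Ka·C₀ = 0 exactly:
x = [−1.29e-05 + √(1.29e-05² + 5.68e-09)]/2 = 3.18 × 10^-5 M
pH = −log[H+] = −log(3.18 × 10^-5) = 4.50

pH = 4.50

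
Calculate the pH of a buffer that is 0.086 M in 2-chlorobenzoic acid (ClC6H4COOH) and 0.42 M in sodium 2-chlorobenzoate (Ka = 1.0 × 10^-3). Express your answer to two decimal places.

pKa = −log(1.0 × 10^-3) = 3.000
pH = pKa + log([A⁻]/[HA]) = 3.000 + log(0.42/0.086)
pH = 3.000 + (+0.689) = 3.69

pH = 3.69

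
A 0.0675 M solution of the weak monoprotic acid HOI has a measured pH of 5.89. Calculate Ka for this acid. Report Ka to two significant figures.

Ka = 2.5 × 10^-11

[H+] = 10^(-5.89) = 1.29 × 10^-6 M
At equilibrium [HA] = 0.0675 − 1.29 × 10^-6 = 6.75 × 10^-2 M
Ka = [H+][A-]/[HA] = (1.29 × 10^-6)² / 6.75 × 10^-2 = 2.5 × 10^-11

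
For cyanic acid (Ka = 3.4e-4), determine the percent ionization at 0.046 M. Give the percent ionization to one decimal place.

8.2%

HOCN ⇌ OCN- + H+; let x = [H+] at equilibrium.
Solve x² + 0.00034x − 1.56e-05 = 0 → x = 3.79 × 10^-3 M
% ionization = x/C₀ × 100% = 3.79 × 10^-3/0.046 × 100% = 8.2%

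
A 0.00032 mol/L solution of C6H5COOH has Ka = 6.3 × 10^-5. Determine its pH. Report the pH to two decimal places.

C6H5COOH ⇌ C6H5COO- + H+
Let x = [H+] at equilibrium. Ka = x²/(0.00032 − x).
Here C₀/Ka ≈ 5.08, so the small-x approximation fails. Use the quadratic:
x = [−6.3e-05 + √(6.3e-05² + 8.06e-08)]/2 = 1.14 × 10^-4 M
pH = −log[H+] = −log(1.14 × 10^-4) = 3.94

pH = 3.94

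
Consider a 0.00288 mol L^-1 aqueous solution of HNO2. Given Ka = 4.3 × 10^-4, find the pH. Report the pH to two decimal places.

pH = 3.04

HNO2 ⇌ NO2- + H+
Ka = x²/(0.00288 − x) = 4.3 × 10^-4
x is not negligible relative to C₀; solve x² + 0.00043·x − 1.24e-06 = 0.
x = [−0.00043 + √(0.00043² + 4.95e-06)]/2 = 9.18 × 10^-4 M
pH = −log(9.18 × 10^-4) = 3.04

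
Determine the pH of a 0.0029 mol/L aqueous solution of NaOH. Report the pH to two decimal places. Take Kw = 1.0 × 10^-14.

pH = 11.46

NaOH is a strong base; [OH-] = 0.0029 M.
pOH = -log(0.0029) = 2.54
pH = 14.00 - 2.54 = 11.46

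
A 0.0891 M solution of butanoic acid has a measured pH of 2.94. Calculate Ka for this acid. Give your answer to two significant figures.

Ka = 1.5 × 10^-5

[H+] = 10^(-2.94) = 1.15 × 10^-3 M
At equilibrium [HA] = 0.0891 − 1.15 × 10^-3 = 8.80 × 10^-2 M
Ka = [H+][A-]/[HA] = (1.15 × 10^-3)² / 8.80 × 10^-2 = 1.5 × 10^-5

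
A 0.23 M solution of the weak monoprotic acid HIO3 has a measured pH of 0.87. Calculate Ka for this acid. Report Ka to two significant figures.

[H+] = 10^(-0.87) = 1.35 × 10^-1 M
At equilibrium [HA] = 0.23 − 1.35 × 10^-1 = 9.50 × 10^-2 M
Ka = [H+][A-]/[HA] = (1.35 × 10^-1)² / 9.50 × 10^-2 = 1.9 × 10^-1

Ka = 1.9 × 10^-1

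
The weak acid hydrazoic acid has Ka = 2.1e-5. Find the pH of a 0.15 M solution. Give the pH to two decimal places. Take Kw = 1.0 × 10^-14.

pH = 2.75

HN3 ⇌ N3- + H+
From the ICE table, Ka = [H+]²/(0.15 − [H+]) = 2.1 × 10^-5.
Neglecting [H+] in the denominator: [H+] = √(2.1 × 10^-5 × 0.15) = 1.77 × 10^-3 M
pH = −log(1.77 × 10^-3) = 2.75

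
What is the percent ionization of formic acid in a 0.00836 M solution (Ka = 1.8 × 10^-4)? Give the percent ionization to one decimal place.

13.6%

HCOOH ⇌ HCOO- + H+; let x = [H+] at equilibrium.
Solve x² + 0.00018x − 1.5e-06 = 0 → x = 1.14 × 10^-3 M
Fraction ionized = 1.14 × 10^-3 / 0.00836 = 0.1364 → 13.6%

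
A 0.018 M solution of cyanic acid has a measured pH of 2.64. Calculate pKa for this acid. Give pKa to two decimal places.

pKa = 3.48

[H+] = 10^(-2.64) = 2.29 × 10^-3 M
At equilibrium [HA] = 0.018 − 2.29 × 10^-3 = 1.57 × 10^-2 M
Ka = [H+][A-]/[HA] = (2.29 × 10^-3)² / 1.57 × 10^-2 = 3.34 × 10^-4
pKa = -log(3.34 × 10^-4) = 3.48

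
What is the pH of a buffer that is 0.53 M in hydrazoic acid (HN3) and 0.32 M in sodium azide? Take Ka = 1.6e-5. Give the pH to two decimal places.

pKa = −log(1.6 × 10^-5) = 4.796
Using pH = pKa + log([base]/[acid]) with [base]/[acid] = 0.32/0.53:
pH = 4.796 + (-0.219) = 4.58

pH = 4.58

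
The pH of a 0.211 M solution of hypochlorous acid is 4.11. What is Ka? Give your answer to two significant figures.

[H+] = 10^(-4.11) = 7.76 × 10^-5 M
At equilibrium [HA] = 0.211 − 7.76 × 10^-5 = 2.11 × 10^-1 M
Ka = [H+][A-]/[HA] = (7.76 × 10^-5)² / 2.11 × 10^-1 = 2.9 × 10^-8

Ka = 2.9 × 10^-8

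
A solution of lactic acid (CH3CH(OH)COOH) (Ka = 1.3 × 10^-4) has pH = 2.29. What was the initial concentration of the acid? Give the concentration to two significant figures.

C₀ = 2.1 × 10^-1 M

[H+] = 10^(-2.29) = 5.13 × 10^-3 M = x
Ka = x²/(C₀ − x) ⇒ C₀ = x + x²/Ka
C₀ = 5.13 × 10^-3 + (5.13 × 10^-3)²/(1.3 × 10^-4) = 2.08 × 10^-1 M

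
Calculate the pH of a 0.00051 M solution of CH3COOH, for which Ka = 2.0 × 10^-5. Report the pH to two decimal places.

CH3COOH ⇌ CH3COO- + H+
From the ICE table, Ka = [H+]²/(0.00051 − [H+]) = 2.0 × 10^-5.
The 5% rule fails; solving [H+]² + Ka·[H+] − Ka·C₀ = 0 exactly:
[H+] = [−2e-05 + √(2e-05² + 4.08e-08)]/2 = 9.15 × 10^-5 M
pH = −log[H+] = −log(9.15 × 10^-5) = 4.04

pH = 4.04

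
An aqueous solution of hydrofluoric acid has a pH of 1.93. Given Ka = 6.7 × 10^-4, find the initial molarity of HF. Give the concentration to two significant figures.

C₀ = 2.2 × 10^-1 M

[H+] = 10^(-1.93) = 1.17 × 10^-2 M = x
Ka = x²/(C₀ − x) ⇒ C₀ = x + x²/Ka
C₀ = 1.17 × 10^-2 + (1.17 × 10^-2)²/(6.7 × 10^-4) = 2.16 × 10^-1 M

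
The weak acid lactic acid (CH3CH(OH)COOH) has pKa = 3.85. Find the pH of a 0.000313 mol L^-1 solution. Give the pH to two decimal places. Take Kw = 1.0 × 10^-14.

pH = 3.82

CH3CH(OH)COOH ⇌ CH3CH(OH)COO- + H+
Ka = 10^(−3.85) = 1.41 × 10^-4
Ka = x²/(0.000313 − x) = 1.41 × 10^-4
x is not negligible relative to C₀; solve x² + 0.000141·x − 4.41e-08 = 0.
x = (−Ka + √(Ka² + 4·Ka·C₀))/2 = 1.51 × 10^-4 M
pH = −log[H+] = −log(1.51 × 10^-4) = 3.82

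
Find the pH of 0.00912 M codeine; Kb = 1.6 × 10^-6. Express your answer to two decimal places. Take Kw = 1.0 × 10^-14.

C18H21NO3 + H2O ⇌ C18H22NO3+ + OH-
Kb = [OH-]²/(0.00912 − [OH-]) = 1.6 × 10^-6
Assume [OH-] ≪ 0.00912: [OH-] ≈ √(1.6 × 10^-6 × 0.00912) = 1.21 × 10^-4 M
pOH = 3.92, so pH = 14.00 − pOH = 10.08

pH = 10.08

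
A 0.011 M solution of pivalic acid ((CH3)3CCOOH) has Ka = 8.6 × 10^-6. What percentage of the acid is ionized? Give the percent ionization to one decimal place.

2.8%

(CH3)3CCOOH ⇌ (CH3)3CCOO- + H+; let x = [H+] at equilibrium.
x ≈ √(Ka·C₀) = √(8.6 × 10^-6 × 0.011) = 3.08 × 10^-4 M
Fraction ionized = 3.08 × 10^-4 / 0.011 = 0.0280 → 2.8%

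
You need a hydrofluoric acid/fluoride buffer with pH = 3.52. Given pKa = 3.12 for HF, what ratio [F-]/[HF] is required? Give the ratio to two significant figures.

pH = pKa + log(r) ⇒ log(r) = 3.52 − 3.12 = +0.40
r = [F-]/[HF] = 10^(+0.40) = 2.51

ratio = 2.5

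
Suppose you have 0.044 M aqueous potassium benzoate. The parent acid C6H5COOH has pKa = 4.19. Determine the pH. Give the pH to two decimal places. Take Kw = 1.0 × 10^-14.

C6H5COO- is the conjugate base of the weak acid C6H5COOH.
Ka = 10^(−4.19) = 6.46 × 10^-5
Kb = Kw/Ka = 1.0×10^-14 / 6.46 × 10^-5 = 1.55 × 10^-10
From the ICE table, Kb = [OH-]²/(0.044 − [OH-]) = 1.55 × 10^-10.
Since Kb ≪ C₀, [OH-] ≈ √(Kb·C₀) = 2.61 × 10^-6 M.
pOH = 5.58, so pH = 14.00 − pOH = 8.42

pH = 8.42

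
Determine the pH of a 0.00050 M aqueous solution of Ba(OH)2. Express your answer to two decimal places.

pH = 11.00

Ba(OH)2 is a strong base (each formula unit releases 2 OH-); [OH-] = 0.001 M.
pOH = -log(0.001) = 3.00
pH = 14.00 - 3.00 = 11.00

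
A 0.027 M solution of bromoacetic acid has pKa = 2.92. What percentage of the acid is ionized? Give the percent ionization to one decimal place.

BrCH2COOH ⇌ BrCH2COO- + H+; let x = [H+] at equilibrium.
Ka = 10^(−2.92) = 1.20 × 10^-3
Solve x² + 0.0012x − 3.24e-05 = 0 → x = 5.12 × 10^-3 M
Fraction ionized = 5.12 × 10^-3 / 0.027 = 0.1896 → 19.0%

19.0%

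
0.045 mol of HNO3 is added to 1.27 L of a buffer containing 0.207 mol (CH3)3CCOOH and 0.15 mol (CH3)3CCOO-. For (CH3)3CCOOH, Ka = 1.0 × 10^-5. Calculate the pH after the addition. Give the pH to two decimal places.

After neutralization: n((CH3)3CCOOH) = 0.252 mol, n((CH3)3CCOO-) = 0.105 mol.
pKa = −log(1.0 × 10^-5) = 5.000
pH = pKa + log(n_(CH3)3CCOO-/n_(CH3)3CCOOH) = 5.000 + log(0.105/0.252) = 5.000 + (-0.380)

pH = 4.62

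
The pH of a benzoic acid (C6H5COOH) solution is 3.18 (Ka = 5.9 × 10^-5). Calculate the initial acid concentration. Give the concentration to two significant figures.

[H+] = 10^(-3.18) = 6.61 × 10^-4 M = x
Ka = x²/(C₀ − x) ⇒ C₀ = x + x²/Ka
C₀ = 6.61 × 10^-4 + (6.61 × 10^-4)²/(5.9 × 10^-5) = 8.07 × 10^-3 M

C₀ = 8.1 × 10^-3 M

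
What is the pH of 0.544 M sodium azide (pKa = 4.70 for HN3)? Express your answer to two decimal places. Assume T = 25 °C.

N3- is the conjugate base of the weak acid HN3.
Ka = 10^(−4.70) = 2.00 × 10^-5
Kb = Kw/Ka = 1.0×10^-14 / 2.00 × 10^-5 = 5.00 × 10^-10
From the ICE table, Kb = [OH-]²/(0.544 − [OH-]) = 5.00 × 10^-10.
Neglecting [OH-] in the denominator: [OH-] = √(5.00 × 10^-10 × 0.544) = 1.65 × 10^-5 M
pOH = 4.78, so pH = 14.00 − pOH = 9.22

pH = 9.22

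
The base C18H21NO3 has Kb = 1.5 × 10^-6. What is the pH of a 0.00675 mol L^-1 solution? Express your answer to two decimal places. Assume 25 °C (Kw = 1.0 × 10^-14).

pH = 10.00

C18H21NO3 + H2O ⇌ C18H22NO3+ + OH-
Kb = x²/(0.00675 − x) = 1.5 × 10^-6
Assume x ≪ 0.00675: x ≈ √(1.5 × 10^-6 × 0.00675) = 1.01 × 10^-4 M
Check: 1.5% ionized — well under 5%, approximation valid.
pOH = 4.00, so pH = 14.00 − pOH = 10.00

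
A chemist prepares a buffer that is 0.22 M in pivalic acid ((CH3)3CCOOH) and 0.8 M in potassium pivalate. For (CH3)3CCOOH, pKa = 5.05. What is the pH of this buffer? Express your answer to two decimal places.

pH = 5.61

pH = pKa + log([A⁻]/[HA]) = 5.05 + log(0.8/0.22)
pH = 5.05 + (+0.561) = 5.61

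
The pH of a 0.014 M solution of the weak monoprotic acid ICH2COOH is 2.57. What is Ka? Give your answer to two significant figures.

Ka = 6.4 × 10^-4

[H+] = 10^(-2.57) = 2.69 × 10^-3 M
At equilibrium [HA] = 0.014 − 2.69 × 10^-3 = 1.13 × 10^-2 M
Ka = [H+][A-]/[HA] = (2.69 × 10^-3)² / 1.13 × 10^-2 = 6.4 × 10^-4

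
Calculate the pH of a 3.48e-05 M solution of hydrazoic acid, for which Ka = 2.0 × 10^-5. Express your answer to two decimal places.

pH = 4.74

HN3 ⇌ N3- + H+
From the ICE table, Ka = [H+]²/(3.48e-05 − [H+]) = 2.0 × 10^-5.
The 5% rule fails; solving [H+]² + Ka·[H+] − Ka·C₀ = 0 exactly:
[H+] = (−Ka + √(Ka² + 4·Ka·C₀))/2 = 1.82 × 10^-5 M
pH = −log[H+] = −log(1.82 × 10^-5) = 4.74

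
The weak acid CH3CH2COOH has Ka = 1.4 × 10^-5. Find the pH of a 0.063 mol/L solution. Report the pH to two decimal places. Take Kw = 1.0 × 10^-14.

pH = 3.03

CH3CH2COOH ⇌ CH3CH2COO- + H+
From the ICE table, Ka = x²/(0.063 − x) = 1.4 × 10^-5.
Assume x ≪ 0.063: x ≈ √(1.4 × 10^-5 × 0.063) = 9.39 × 10^-4 M
(x/C₀ = 1.5% < 5%, so the approximation holds.)
pH = −log[H+] = −log(9.39 × 10^-4) = 3.03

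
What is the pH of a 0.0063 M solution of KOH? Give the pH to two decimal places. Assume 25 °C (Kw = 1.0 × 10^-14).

KOH is a strong base; [OH-] = 0.0063 M.
pOH = -log(0.0063) = 2.20
pH = 14.00 - 2.20 = 11.80

pH = 11.80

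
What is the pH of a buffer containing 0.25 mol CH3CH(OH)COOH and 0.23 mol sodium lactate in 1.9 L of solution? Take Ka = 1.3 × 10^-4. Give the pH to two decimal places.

pKa = −log(1.3 × 10^-4) = 3.886
pH = pKa + log([A⁻]/[HA]) = 3.886 + log(0.23/0.25)
pH = 3.886 + (-0.036) = 3.85

pH = 3.85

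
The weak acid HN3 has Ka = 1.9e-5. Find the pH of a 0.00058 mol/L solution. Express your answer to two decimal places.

pH = 4.02

HN3 ⇌ N3- + H+
From the ICE table, Ka = x²/(0.00058 − x) = 1.9 × 10^-5.
The 5% rule fails; solving x² + Ka·x − Ka·C₀ = 0 exactly:
x = (−Ka + √(Ka² + 4·Ka·C₀))/2 = 9.59 × 10^-5 M
pH = −log[H+] = −log(9.59 × 10^-5) = 4.02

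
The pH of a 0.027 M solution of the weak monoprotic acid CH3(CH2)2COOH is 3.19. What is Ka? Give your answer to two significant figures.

Ka = 1.6 × 10^-5

[H+] = 10^(-3.19) = 6.46 × 10^-4 M
At equilibrium [HA] = 0.027 − 6.46 × 10^-4 = 2.64 × 10^-2 M
Ka = [H+][A-]/[HA] = (6.46 × 10^-4)² / 2.64 × 10^-2 = 1.6 × 10^-5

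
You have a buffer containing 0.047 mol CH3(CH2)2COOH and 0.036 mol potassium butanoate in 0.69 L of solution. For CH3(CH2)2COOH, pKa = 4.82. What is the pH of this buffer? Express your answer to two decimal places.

Henderson–Hasselbalch: pH = pKa + log([CH3(CH2)2COO-]/[CH3(CH2)2COOH]) = 4.82 + log(0.036/0.047)
pH = 4.82 + (-0.116) = 4.70

pH = 4.70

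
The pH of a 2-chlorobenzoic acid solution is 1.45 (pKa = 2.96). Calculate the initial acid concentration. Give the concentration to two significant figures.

C₀ = 1.2 M

[H+] = 10^(-1.45) = 3.55 × 10^-2 M = x
Ka = 10^(−2.96) = 1.10 × 10^-3
Ka = x²/(C₀ − x) ⇒ C₀ = x + x²/Ka
C₀ = 3.55 × 10^-2 + (3.55 × 10^-2)²/(1.10 × 10^-3) = 1.18 M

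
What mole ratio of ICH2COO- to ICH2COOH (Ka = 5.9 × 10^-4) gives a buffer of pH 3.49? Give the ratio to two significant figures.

ratio = 1.8

pKa = -log(5.9 × 10^-4) = 3.229
pH = pKa + log(r) ⇒ log(r) = 3.49 − 3.229 = +0.261
r = [ICH2COO-]/[ICH2COOH] = 10^(+0.261) = 1.82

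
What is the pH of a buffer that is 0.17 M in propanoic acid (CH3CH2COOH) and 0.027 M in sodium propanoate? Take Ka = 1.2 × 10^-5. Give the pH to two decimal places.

pKa = −log(1.2 × 10^-5) = 4.921
Using pH = pKa + log([base]/[acid]) with [base]/[acid] = 0.027/0.17:
pH = 4.921 + (-0.799) = 4.12

pH = 4.12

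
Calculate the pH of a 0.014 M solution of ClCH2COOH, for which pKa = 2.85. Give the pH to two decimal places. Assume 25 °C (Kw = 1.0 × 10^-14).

ClCH2COOH ⇌ ClCH2COO- + H+
Ka = 10^(−2.85) = 1.41 × 10^-3
Ka = [H+]²/(0.014 − [H+]) = 1.41 × 10^-3
[H+] is not negligible relative to C₀; solve [H+]² + 0.00141·[H+] − 1.97e-05 = 0.
[H+] = (−Ka + √(Ka² + 4·Ka·C₀))/2 = 3.79 × 10^-3 M
pH = −log(3.79 × 10^-3) = 2.42

pH = 2.42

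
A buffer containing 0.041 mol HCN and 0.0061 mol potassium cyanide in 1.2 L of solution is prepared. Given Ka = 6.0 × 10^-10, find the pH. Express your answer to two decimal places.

pH = 8.39

pKa = −log(6.0 × 10^-10) = 9.222
Using pH = pKa + log([base]/[acid]) with [base]/[acid] = 0.0061/0.041:
pH = 9.222 + (-0.827) = 8.39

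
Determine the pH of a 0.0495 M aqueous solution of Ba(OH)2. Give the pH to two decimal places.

Ba(OH)2 is a strong base (each formula unit releases 2 OH-); [OH-] = 0.099 M.
pOH = -log(0.099) = 1.00
pH = 14.00 - 1.00 = 13.00

pH = 13.00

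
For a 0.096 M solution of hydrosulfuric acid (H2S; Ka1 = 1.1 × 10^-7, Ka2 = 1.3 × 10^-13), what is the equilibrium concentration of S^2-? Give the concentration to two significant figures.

1.3 × 10^-13 M

First ionization gives [H+] ≈ [HS-] = 1.03 × 10^-4 M.
Second step: Ka2 = [H+][S^2-]/[HS-] ≈ [S^2-] (since [H+] ≈ [HS-]).
So [S^2-] ≈ Ka2.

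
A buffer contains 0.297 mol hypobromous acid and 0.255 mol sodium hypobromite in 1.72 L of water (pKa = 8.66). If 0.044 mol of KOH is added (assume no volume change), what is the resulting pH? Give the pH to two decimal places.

After neutralization: n(HOBr) = 0.253 mol, n(OBr-) = 0.299 mol.
Henderson–Hasselbalch with mole ratio 0.299/0.253: pH = 8.66 + (+0.073)

pH = 8.73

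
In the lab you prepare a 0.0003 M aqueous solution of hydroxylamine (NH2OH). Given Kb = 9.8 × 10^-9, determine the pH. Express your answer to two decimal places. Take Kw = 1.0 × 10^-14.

NH2OH + H2O ⇌ NH3OH+ + OH-
Kb = [OH-]²/(0.0003 − [OH-]) = 9.8 × 10^-9
Neglecting [OH-] in the denominator: [OH-] = √(9.8 × 10^-9 × 0.0003) = 1.71 × 10^-6 M
([OH-]/C₀ = 0.57% < 5%, so the approximation holds.)
pOH = −log(1.71 × 10^-6) = 5.77; pH = 14.00 − 5.77 = 8.23

pH = 8.23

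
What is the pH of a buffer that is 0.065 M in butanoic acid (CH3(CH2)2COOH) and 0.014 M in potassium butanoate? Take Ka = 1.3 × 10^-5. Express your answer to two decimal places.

pH = 4.22

pKa = −log(1.3 × 10^-5) = 4.886
Henderson–Hasselbalch: pH = pKa + log([CH3(CH2)2COO-]/[CH3(CH2)2COOH]) = 4.886 + log(0.014/0.065)
pH = 4.886 + (-0.667) = 4.22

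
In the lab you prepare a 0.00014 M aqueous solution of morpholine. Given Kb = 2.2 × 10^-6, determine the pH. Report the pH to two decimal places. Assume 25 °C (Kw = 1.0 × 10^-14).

pH = 9.22

C4H8ONH + H2O ⇌ C4H8ONH2+ + OH-
From the ICE table, Kb = [OH-]²/(0.00014 − [OH-]) = 2.2 × 10^-6.
The 5% rule fails; solving [OH-]² + Kb·[OH-] − Kb·C₀ = 0 exactly:
[OH-] = [−2.2e-06 + √(2.2e-06² + 1.23e-09)]/2 = 1.65 × 10^-5 M
pOH = 4.78, so pH = 14.00 − pOH = 9.22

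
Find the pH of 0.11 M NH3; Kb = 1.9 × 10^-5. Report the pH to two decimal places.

NH3 + H2O ⇌ NH4+ + OH-
From the ICE table, Kb = x²/(0.11 − x) = 1.9 × 10^-5.
Since Kb ≪ C₀, x ≈ √(Kb·C₀) = 1.45 × 10^-3 M.
pOH = 2.84, so pH = 14.00 − pOH = 11.16

pH = 11.16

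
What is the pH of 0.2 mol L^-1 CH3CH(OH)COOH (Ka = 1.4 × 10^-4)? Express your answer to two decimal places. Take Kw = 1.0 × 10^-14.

pH = 2.28

CH3CH(OH)COOH ⇌ CH3CH(OH)COO- + H+
Ka = [H+]²/(0.2 − [H+]) = 1.4 × 10^-4
Assume [H+] ≪ 0.2: [H+] ≈ √(1.4 × 10^-4 × 0.2) = 5.29 × 10^-3 M
pH = −log[H+] = −log(5.29 × 10^-3) = 2.28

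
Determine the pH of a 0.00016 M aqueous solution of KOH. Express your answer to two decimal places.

pH = 10.20

KOH is a strong base; [OH-] = 0.00016 M.
pOH = -log(0.00016) = 3.80
pH = 14.00 - 3.80 = 10.20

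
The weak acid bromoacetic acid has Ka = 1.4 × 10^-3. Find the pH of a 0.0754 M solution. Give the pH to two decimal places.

pH = 2.02

BrCH2COOH ⇌ BrCH2COO- + H+
From the ICE table, Ka = [H+]²/(0.0754 − [H+]) = 1.4 × 10^-3.
Here C₀/Ka ≈ 53.9, so the small-[H+] approximation fails. Use the quadratic:
[H+] = (−Ka + √(Ka² + 4·Ka·C₀))/2 = 9.60 × 10^-3 M
pH = −log[H+] = −log(9.60 × 10^-3) = 2.02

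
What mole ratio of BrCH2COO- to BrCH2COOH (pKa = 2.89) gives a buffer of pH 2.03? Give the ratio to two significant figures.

pH = pKa + log(r) ⇒ log(r) = 2.03 − 2.89 = -0.86
r = [BrCH2COO-]/[BrCH2COOH] = 10^(-0.86) = 0.138

ratio = 0.14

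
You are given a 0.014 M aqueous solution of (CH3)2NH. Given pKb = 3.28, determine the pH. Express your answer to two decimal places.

pH = 11.39

(CH3)2NH + H2O ⇌ (CH3)2NH2+ + OH-
Kb = 10^(−3.28) = 5.25 × 10^-4
From the ICE table, Kb = [OH-]²/(0.014 − [OH-]) = 5.25 × 10^-4.
[OH-] is not negligible relative to C₀; solve [OH-]² + 0.000525·[OH-] − 7.35e-06 = 0.
[OH-] = (−Kb + √(Kb² + 4·Kb·C₀))/2 = 2.46 × 10^-3 M
pOH = −log(2.46 × 10^-3) = 2.61; pH = 14.00 − 2.61 = 11.39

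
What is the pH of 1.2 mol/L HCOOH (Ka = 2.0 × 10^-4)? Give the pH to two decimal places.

HCOOH ⇌ HCOO- + H+
From the ICE table, Ka = [H+]²/(1.2 − [H+]) = 2.0 × 10^-4.
Neglecting [H+] in the denominator: [H+] = √(2.0 × 10^-4 × 1.2) = 1.55 × 10^-2 M
pH = −log[H+] = −log(1.55 × 10^-2) = 1.81

pH = 1.81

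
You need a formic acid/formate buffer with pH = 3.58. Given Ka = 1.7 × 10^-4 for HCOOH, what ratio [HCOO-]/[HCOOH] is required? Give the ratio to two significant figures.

pKa = -log(1.7 × 10^-4) = 3.770
pH = pKa + log(r) ⇒ log(r) = 3.58 − 3.770 = -0.190
r = [HCOO-]/[HCOOH] = 10^(-0.190) = 0.646

ratio = 0.65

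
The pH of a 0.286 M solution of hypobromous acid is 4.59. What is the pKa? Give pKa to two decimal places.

[H+] = 10^(-4.59) = 2.57 × 10^-5 M
At equilibrium [HA] = 0.286 − 2.57 × 10^-5 = 2.86 × 10^-1 M
Ka = [H+][A-]/[HA] = (2.57 × 10^-5)² / 2.86 × 10^-1 = 2.31 × 10^-9
pKa = -log(2.31 × 10^-9) = 8.64

pKa = 8.64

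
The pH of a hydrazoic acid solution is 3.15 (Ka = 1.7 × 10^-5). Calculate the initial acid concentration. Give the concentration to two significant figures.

C₀ = 3.0 × 10^-2 M

[H+] = 10^(-3.15) = 7.08 × 10^-4 M = x
Ka = x²/(C₀ − x) ⇒ C₀ = x + x²/Ka
C₀ = 7.08 × 10^-4 + (7.08 × 10^-4)²/(1.7 × 10^-5) = 3.02 × 10^-2 M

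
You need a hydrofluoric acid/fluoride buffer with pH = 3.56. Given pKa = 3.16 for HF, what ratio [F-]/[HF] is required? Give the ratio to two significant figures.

pH = pKa + log(r) ⇒ log(r) = 3.56 − 3.16 = +0.40
r = [F-]/[HF] = 10^(+0.40) = 2.51

ratio = 2.5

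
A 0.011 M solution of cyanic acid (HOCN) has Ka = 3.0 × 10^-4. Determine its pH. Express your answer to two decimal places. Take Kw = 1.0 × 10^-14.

HOCN ⇌ OCN- + H+
Ka = [H+]²/(0.011 − [H+]) = 3.0 × 10^-4
Here C₀/Ka ≈ 36.7, so the small-[H+] approximation fails. Use the quadratic:
[H+] = (−Ka + √(Ka² + 4·Ka·C₀))/2 = 1.67 × 10^-3 M
pH = −log(1.67 × 10^-3) = 2.78

pH = 2.78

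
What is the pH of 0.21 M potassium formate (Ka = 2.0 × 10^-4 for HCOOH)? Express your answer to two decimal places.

HCOO- is the conjugate base of the weak acid HCOOH.
Kb = Kw/Ka = 1.0×10^-14 / 2.0 × 10^-4 = 5.00 × 10^-11
From the ICE table, Kb = [OH-]²/(0.21 − [OH-]) = 5.00 × 10^-11.
Since Kb ≪ C₀, [OH-] ≈ √(Kb·C₀) = 3.24 × 10^-6 M.
([OH-]/C₀ = 0.0015% < 5%, so the approximation holds.)
pOH = −log(3.24 × 10^-6) = 5.49; pH = 14.00 − 5.49 = 8.51

pH = 8.51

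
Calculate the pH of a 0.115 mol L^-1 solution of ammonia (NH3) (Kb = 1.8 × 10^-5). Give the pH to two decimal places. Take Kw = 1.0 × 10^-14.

NH3 + H2O ⇌ NH4+ + OH-
From the ICE table, Kb = x²/(0.115 − x) = 1.8 × 10^-5.
Since Kb ≪ C₀, x ≈ √(Kb·C₀) = 1.44 × 10^-3 M.
pOH = 2.84, so pH = 14.00 − pOH = 11.16

pH = 11.16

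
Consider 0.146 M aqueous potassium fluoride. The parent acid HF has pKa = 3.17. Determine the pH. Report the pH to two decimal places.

F- is the conjugate base of the weak acid HF.
Ka = 10^(−3.17) = 6.76 × 10^-4
Kb = Kw/Ka = 1.0×10^-14 / 6.76 × 10^-4 = 1.48 × 10^-11
Kb = x²/(0.146 − x) = 1.48 × 10^-11
Since Kb ≪ C₀, x ≈ √(Kb·C₀) = 1.47 × 10^-6 M.
Check: 0.001% ionized — well under 5%, approximation valid.
pOH = −log(1.47 × 10^-6) = 5.83; pH = 14.00 − 5.83 = 8.17

pH = 8.17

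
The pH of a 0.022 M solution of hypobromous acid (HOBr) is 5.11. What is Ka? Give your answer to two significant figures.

[H+] = 10^(-5.11) = 7.76 × 10^-6 M
At equilibrium [HA] = 0.022 − 7.76 × 10^-6 = 2.20 × 10^-2 M
Ka = [H+][A-]/[HA] = (7.76 × 10^-6)² / 2.20 × 10^-2 = 2.7 × 10^-9

Ka = 2.7 × 10^-9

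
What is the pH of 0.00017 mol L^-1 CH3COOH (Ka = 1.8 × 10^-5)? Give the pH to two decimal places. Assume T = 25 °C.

CH3COOH ⇌ CH3COO- + H+
From the ICE table, Ka = [H+]²/(0.00017 − [H+]) = 1.8 × 10^-5.
[H+] is not negligible relative to C₀; solve [H+]² + 1.8e-05·[H+] − 3.06e-09 = 0.
[H+] = (−Ka + √(Ka² + 4·Ka·C₀))/2 = 4.70 × 10^-5 M
pH = −log(4.70 × 10^-5) = 4.33

pH = 4.33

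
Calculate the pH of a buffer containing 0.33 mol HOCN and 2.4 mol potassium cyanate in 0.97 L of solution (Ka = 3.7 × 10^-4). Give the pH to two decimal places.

pKa = −log(3.7 × 10^-4) = 3.432
Using pH = pKa + log([base]/[acid]) with [base]/[acid] = 2.4/0.33:
pH = 3.432 + (+0.862) = 4.29

pH = 4.29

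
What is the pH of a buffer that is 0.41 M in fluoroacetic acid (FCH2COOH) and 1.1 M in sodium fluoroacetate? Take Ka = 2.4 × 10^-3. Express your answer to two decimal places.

pKa = −log(2.4 × 10^-3) = 2.620
pH = pKa + log([A⁻]/[HA]) = 2.620 + log(1.1/0.41)
pH = 2.620 + (+0.429) = 3.05

pH = 3.05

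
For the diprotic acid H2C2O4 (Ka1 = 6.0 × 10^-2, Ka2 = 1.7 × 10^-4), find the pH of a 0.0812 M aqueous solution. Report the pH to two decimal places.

Since Ka1 ≫ Ka2, the first ionization dominates [H+].
Ka1 = x²/(0.0812 − x) = 6.0 × 10^-2
Solving the quadratic: x = (−Ka1 + √(Ka1² + 4·Ka1·C₀))/2 = 4.60 × 10^-2 M
pH = −log(4.60 × 10^-2) = 1.34

pH = 1.34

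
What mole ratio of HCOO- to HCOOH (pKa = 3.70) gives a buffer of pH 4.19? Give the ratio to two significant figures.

ratio = 3.1

pH = pKa + log(r) ⇒ log(r) = 4.19 − 3.70 = +0.49
r = [HCOO-]/[HCOOH] = 10^(+0.49) = 3.09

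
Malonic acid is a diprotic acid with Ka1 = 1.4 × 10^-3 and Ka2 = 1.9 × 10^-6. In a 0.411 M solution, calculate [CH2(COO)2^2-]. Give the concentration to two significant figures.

First ionization gives [H+] ≈ [CH2(COOH)COO-] = 2.33 × 10^-2 M.
Second step: Ka2 = [H+][CH2(COO)2^2-]/[CH2(COOH)COO-] ≈ [CH2(COO)2^2-] (since [H+] ≈ [CH2(COOH)COO-]).
So [CH2(COO)2^2-] ≈ Ka2.

1.9 × 10^-6 M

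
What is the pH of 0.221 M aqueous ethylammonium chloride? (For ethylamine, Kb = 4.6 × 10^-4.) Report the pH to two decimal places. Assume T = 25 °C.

pH = 5.66

C2H5NH3+ is the conjugate acid of the weak base C2H5NH2.
Ka = Kw/Kb = 1.0×10^-14 / 4.6 × 10^-4 = 2.17 × 10^-11
From the ICE table, Ka = [H+]²/(0.221 − [H+]) = 2.17 × 10^-11.
Assume [H+] ≪ 0.221: [H+] ≈ √(2.17 × 10^-11 × 0.221) = 2.19 × 10^-6 M
([H+]/C₀ = 0.00099% < 5%, so the approximation holds.)
pH = −log[H+] = −log(2.19 × 10^-6) = 5.66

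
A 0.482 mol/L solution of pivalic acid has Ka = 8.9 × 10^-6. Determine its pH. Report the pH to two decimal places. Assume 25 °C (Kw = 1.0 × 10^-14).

pH = 2.68

(CH3)3CCOOH ⇌ (CH3)3CCOO- + H+
Ka = [H+]²/(0.482 − [H+]) = 8.9 × 10^-6
Since Ka ≪ C₀, [H+] ≈ √(Ka·C₀) = 2.07 × 10^-3 M.
Check: 0.43% ionized — well under 5%, approximation valid.
pH = −log(2.07 × 10^-3) = 2.68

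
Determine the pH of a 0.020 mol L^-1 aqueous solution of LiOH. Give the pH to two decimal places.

LiOH is a strong base; [OH-] = 0.02 M.
pOH = -log(0.02) = 1.70
pH = 14.00 - 1.70 = 12.30

pH = 12.30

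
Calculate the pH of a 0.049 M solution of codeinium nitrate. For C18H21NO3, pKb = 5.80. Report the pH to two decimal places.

pH = 4.75

C18H22NO3+ is the conjugate acid of the weak base C18H21NO3.
Kb = 10^(−5.80) = 1.58 × 10^-6
Ka = Kw/Kb = 1.0×10^-14 / 1.58 × 10^-6 = 6.33 × 10^-9
Ka = x²/(0.049 − x) = 6.33 × 10^-9
Assume x ≪ 0.049: x ≈ √(6.33 × 10^-9 × 0.049) = 1.76 × 10^-5 M
Check: 0.036% ionized — well under 5%, approximation valid.
pH = −log[H+] = −log(1.76 × 10^-5) = 4.75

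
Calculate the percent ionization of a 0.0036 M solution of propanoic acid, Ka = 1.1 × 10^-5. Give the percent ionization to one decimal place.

5.4%

CH3CH2COOH ⇌ CH3CH2COO- + H+; let x = [H+] at equilibrium.
Solve x² + 1.1e-05x − 3.96e-08 = 0 → x = 1.94 × 10^-4 M
Fraction ionized = 1.94 × 10^-4 / 0.0036 = 0.0539 → 5.4%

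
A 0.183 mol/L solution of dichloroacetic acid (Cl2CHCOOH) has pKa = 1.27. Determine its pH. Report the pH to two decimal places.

pH = 1.12

Cl2CHCOOH ⇌ Cl2CHCOO- + H+
Ka = 10^(−1.27) = 5.37 × 10^-2
From the ICE table, Ka = x²/(0.183 − x) = 5.37 × 10^-2.
Here C₀/Ka ≈ 3.41, so the small-x approximation fails. Use the quadratic:
x = (−Ka + √(Ka² + 4·Ka·C₀))/2 = 7.59 × 10^-2 M
pH = −log[H+] = −log(7.59 × 10^-2) = 1.12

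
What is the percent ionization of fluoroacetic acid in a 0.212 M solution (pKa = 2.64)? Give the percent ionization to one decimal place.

9.9%

FCH2COOH ⇌ FCH2COO- + H+; let x = [H+] at equilibrium.
Ka = 10^(−2.64) = 2.29 × 10^-3
Ka = x²/(C₀ − x); solving the quadratic gives x = 2.09 × 10^-2 M.
% ionization = x/C₀ × 100% = 2.09 × 10^-2/0.212 × 100% = 9.9%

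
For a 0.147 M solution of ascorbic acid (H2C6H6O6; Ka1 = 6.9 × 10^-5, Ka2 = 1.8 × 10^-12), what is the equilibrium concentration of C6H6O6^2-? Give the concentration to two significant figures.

1.8 × 10^-12 M

First ionization gives [H+] ≈ [HC6H6O6-] = 3.18 × 10^-3 M.
Second step: Ka2 = [H+][C6H6O6^2-]/[HC6H6O6-] ≈ [C6H6O6^2-] (since [H+] ≈ [HC6H6O6-]).
So [C6H6O6^2-] ≈ Ka2.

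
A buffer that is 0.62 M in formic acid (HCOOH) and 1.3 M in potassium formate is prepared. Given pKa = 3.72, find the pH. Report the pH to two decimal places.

pH = pKa + log([A⁻]/[HA]) = 3.72 + log(1.3/0.62)
pH = 3.72 + (+0.322) = 4.04

pH = 4.04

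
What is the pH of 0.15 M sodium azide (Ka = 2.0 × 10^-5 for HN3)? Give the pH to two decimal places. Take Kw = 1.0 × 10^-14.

N3- is the conjugate base of the weak acid HN3.
Kb = Kw/Ka = 1.0×10^-14 / 2.0 × 10^-5 = 5.00 × 10^-10
From the ICE table, Kb = x²/(0.15 − x) = 5.00 × 10^-10.
Since Kb ≪ C₀, x ≈ √(Kb·C₀) = 8.66 × 10^-6 M.
pOH = 5.06, so pH = 14.00 − pOH = 8.94

pH = 8.94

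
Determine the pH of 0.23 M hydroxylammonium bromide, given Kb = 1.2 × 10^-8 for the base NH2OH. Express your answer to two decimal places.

NH3OH+ is the conjugate acid of the weak base NH2OH.
Ka = Kw/Kb = 1.0×10^-14 / 1.2 × 10^-8 = 8.33 × 10^-7
From the ICE table, Ka = [H+]²/(0.23 − [H+]) = 8.33 × 10^-7.
Since Ka ≪ C₀, [H+] ≈ √(Ka·C₀) = 4.38 × 10^-4 M.
Check: 0.19% ionized — well under 5%, approximation valid.
pH = −log[H+] = −log(4.38 × 10^-4) = 3.36

pH = 3.36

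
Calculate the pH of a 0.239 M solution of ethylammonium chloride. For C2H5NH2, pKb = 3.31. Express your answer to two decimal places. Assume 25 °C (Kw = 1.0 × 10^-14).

pH = 5.66

C2H5NH3+ is the conjugate acid of the weak base C2H5NH2.
Kb = 10^(−3.31) = 4.90 × 10^-4
Ka = Kw/Kb = 1.0×10^-14 / 4.90 × 10^-4 = 2.04 × 10^-11
From the ICE table, Ka = [H+]²/(0.239 − [H+]) = 2.04 × 10^-11.
Assume [H+] ≪ 0.239: [H+] ≈ √(2.04 × 10^-11 × 0.239) = 2.21 × 10^-6 M
pH = −log(2.21 × 10^-6) = 5.66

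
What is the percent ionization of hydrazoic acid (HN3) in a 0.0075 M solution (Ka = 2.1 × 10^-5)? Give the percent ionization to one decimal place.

HN3 ⇌ N3- + H+; let x = [H+] at equilibrium.
Solve x² + 2.1e-05x − 1.57e-07 = 0 → x = 3.87 × 10^-4 M
% ionization = x/C₀ × 100% = 3.87 × 10^-4/0.0075 × 100% = 5.2%

5.2%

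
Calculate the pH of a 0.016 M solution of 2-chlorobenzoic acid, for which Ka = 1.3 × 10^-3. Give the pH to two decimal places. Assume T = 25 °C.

pH = 2.40

ClC6H4COOH ⇌ ClC6H4COO- + H+
From the ICE table, Ka = x²/(0.016 − x) = 1.3 × 10^-3.
Here C₀/Ka ≈ 12.3, so the small-x approximation fails. Use the quadratic:
x = (−Ka + √(Ka² + 4·Ka·C₀))/2 = 3.96 × 10^-3 M
pH = −log[H+] = −log(3.96 × 10^-3) = 2.40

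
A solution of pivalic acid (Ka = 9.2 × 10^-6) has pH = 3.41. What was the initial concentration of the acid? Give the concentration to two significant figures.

C₀ = 1.7 × 10^-2 M

[H+] = 10^(-3.41) = 3.89 × 10^-4 M = x
Ka = x²/(C₀ − x) ⇒ C₀ = x + x²/Ka
C₀ = 3.89 × 10^-4 + (3.89 × 10^-4)²/(9.2 × 10^-6) = 1.68 × 10^-2 M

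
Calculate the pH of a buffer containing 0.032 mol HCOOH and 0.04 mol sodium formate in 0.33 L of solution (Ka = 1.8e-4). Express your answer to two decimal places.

pH = 3.84

pKa = −log(1.8 × 10^-4) = 3.745
Henderson–Hasselbalch: pH = pKa + log([HCOO-]/[HCOOH]) = 3.745 + log(0.04/0.032)
pH = 3.745 + (+0.097) = 3.84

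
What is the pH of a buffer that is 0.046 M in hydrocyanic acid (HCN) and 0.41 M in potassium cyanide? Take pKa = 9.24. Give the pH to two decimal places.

Using pH = pKa + log([base]/[acid]) with [base]/[acid] = 0.41/0.046:
pH = 9.24 + (+0.950) = 10.19

pH = 10.19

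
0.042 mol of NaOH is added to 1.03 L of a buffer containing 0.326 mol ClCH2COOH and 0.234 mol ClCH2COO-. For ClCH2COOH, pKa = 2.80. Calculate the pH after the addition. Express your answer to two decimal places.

After neutralization: n(ClCH2COOH) = 0.284 mol, n(ClCH2COO-) = 0.276 mol.
pH = pKa + log([A⁻]/[HA]) = 2.80 + log(0.276/0.284) = 2.80 -0.012

pH = 2.79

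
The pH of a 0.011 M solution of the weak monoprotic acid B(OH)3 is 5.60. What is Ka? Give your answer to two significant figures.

[H+] = 10^(-5.60) = 2.51 × 10^-6 M
At equilibrium [HA] = 0.011 − 2.51 × 10^-6 = 1.10 × 10^-2 M
Ka = [H+][A-]/[HA] = (2.51 × 10^-6)² / 1.10 × 10^-2 = 5.7 × 10^-10

Ka = 5.7 × 10^-10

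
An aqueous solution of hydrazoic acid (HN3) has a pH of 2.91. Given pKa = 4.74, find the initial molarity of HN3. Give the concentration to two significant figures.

[H+] = 10^(-2.91) = 1.23 × 10^-3 M = x
Ka = 10^(−4.74) = 1.82 × 10^-5
Ka = x²/(C₀ − x) ⇒ C₀ = x + x²/Ka
C₀ = 1.23 × 10^-3 + (1.23 × 10^-3)²/(1.82 × 10^-5) = 8.44 × 10^-2 M

C₀ = 8.4 × 10^-2 M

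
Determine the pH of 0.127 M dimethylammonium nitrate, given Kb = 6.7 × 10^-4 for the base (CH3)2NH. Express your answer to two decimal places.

pH = 5.86

(CH3)2NH2+ is the conjugate acid of the weak base (CH3)2NH.
Ka = Kw/Kb = 1.0×10^-14 / 6.7 × 10^-4 = 1.49 × 10^-11
From the ICE table, Ka = [H+]²/(0.127 − [H+]) = 1.49 × 10^-11.
Since Ka ≪ C₀, [H+] ≈ √(Ka·C₀) = 1.38 × 10^-6 M.
([H+]/C₀ = 0.0011% < 5%, so the approximation holds.)
pH = −log(1.38 × 10^-6) = 5.86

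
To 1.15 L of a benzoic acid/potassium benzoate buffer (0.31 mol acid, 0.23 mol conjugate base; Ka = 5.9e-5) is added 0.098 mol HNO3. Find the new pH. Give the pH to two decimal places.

pH = 3.74

Added H+ converts C6H5COO- to C6H5COOH: C6H5COOH → 0.408 mol, C6H5COO- → 0.132 mol.
pKa = −log(5.9 × 10^-5) = 4.229
pH = pKa + log(n_C6H5COO-/n_C6H5COOH) = 4.229 + log(0.132/0.408) = 4.229 + (-0.490)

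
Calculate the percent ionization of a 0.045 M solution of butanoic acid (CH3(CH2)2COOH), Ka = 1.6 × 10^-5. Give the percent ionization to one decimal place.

CH3(CH2)2COOH ⇌ CH3(CH2)2COO- + H+; let x = [H+] at equilibrium.
x ≈ √(Ka·C₀) = √(1.6 × 10^-5 × 0.045) = 8.49 × 10^-4 M
Fraction ionized = 8.49 × 10^-4 / 0.045 = 0.0189 → 1.9%

1.9%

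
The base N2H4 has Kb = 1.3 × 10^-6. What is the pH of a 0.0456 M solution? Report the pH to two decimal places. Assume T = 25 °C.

N2H4 + H2O ⇌ N2H5+ + OH-
Let x = [OH-] at equilibrium. Kb = x²/(0.0456 − x).
Since Kb ≪ C₀, x ≈ √(Kb·C₀) = 2.43 × 10^-4 M.
pOH = −log(2.43 × 10^-4) = 3.61; pH = 14.00 − 3.61 = 10.39

pH = 10.39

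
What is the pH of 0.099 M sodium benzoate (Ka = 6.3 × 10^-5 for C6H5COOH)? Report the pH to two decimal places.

C6H5COO- is the conjugate base of the weak acid C6H5COOH.
Kb = Kw/Ka = 1.0×10^-14 / 6.3 × 10^-5 = 1.59 × 10^-10
From the ICE table, Kb = [OH-]²/(0.099 − [OH-]) = 1.59 × 10^-10.
Neglecting [OH-] in the denominator: [OH-] = √(1.59 × 10^-10 × 0.099) = 3.97 × 10^-6 M
([OH-]/C₀ = 0.004% < 5%, so the approximation holds.)
pOH = −log(3.97 × 10^-6) = 5.40; pH = 14.00 − 5.40 = 8.60

pH = 8.60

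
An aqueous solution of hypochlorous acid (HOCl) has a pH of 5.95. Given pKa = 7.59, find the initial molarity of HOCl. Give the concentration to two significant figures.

C₀ = 5.0 × 10^-5 M

[H+] = 10^(-5.95) = 1.12 × 10^-6 M = x
Ka = 10^(−7.59) = 2.57 × 10^-8
Ka = x²/(C₀ − x) ⇒ C₀ = x + x²/Ka
C₀ = 1.12 × 10^-6 + (1.12 × 10^-6)²/(2.57 × 10^-8) = 4.99 × 10^-5 M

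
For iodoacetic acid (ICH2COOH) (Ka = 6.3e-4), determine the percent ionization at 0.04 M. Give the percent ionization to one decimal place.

ICH2COOH ⇌ ICH2COO- + H+; let x = [H+] at equilibrium.
Ka = x²/(C₀ − x); solving the quadratic gives x = 4.71 × 10^-3 M.
% ionization = x/C₀ × 100% = 4.71 × 10^-3/0.04 × 100% = 11.8%

11.8%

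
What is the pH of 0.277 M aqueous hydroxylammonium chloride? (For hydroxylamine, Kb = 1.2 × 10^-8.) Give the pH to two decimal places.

NH3OH+ is the conjugate acid of the weak base NH2OH.
Ka = Kw/Kb = 1.0×10^-14 / 1.2 × 10^-8 = 8.33 × 10^-7
From the ICE table, Ka = x²/(0.277 − x) = 8.33 × 10^-7.
Assume x ≪ 0.277: x ≈ √(8.33 × 10^-7 × 0.277) = 4.80 × 10^-4 M
pH = −log(4.80 × 10^-4) = 3.32

pH = 3.32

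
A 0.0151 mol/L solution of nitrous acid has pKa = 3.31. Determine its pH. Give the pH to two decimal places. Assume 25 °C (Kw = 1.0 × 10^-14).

HNO2 ⇌ NO2- + H+
Ka = 10^(−3.31) = 4.90 × 10^-4
From the ICE table, Ka = x²/(0.0151 − x) = 4.90 × 10^-4.
Here C₀/Ka ≈ 30.8, so the small-x approximation fails. Use the quadratic:
x = [−0.00049 + √(0.00049² + 2.96e-05)]/2 = 2.49 × 10^-3 M
pH = −log[H+] = −log(2.49 × 10^-3) = 2.60

pH = 2.60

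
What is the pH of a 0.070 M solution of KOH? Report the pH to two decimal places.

KOH is a strong base; [OH-] = 0.07 M.
pOH = -log(0.07) = 1.15
pH = 14.00 - 1.15 = 12.85

pH = 12.85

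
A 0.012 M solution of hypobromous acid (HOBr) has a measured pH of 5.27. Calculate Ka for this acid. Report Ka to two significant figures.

[H+] = 10^(-5.27) = 5.37 × 10^-6 M
At equilibrium [HA] = 0.012 − 5.37 × 10^-6 = 1.20 × 10^-2 M
Ka = [H+][A-]/[HA] = (5.37 × 10^-6)² / 1.20 × 10^-2 = 2.4 × 10^-9

Ka = 2.4 × 10^-9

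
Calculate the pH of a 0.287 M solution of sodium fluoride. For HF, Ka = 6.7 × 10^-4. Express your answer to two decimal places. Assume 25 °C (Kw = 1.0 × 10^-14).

F- is the conjugate base of the weak acid HF.
Kb = Kw/Ka = 1.0×10^-14 / 6.7 × 10^-4 = 1.49 × 10^-11
Let x = [OH-] at equilibrium. Kb = x²/(0.287 − x).
Assume x ≪ 0.287: x ≈ √(1.49 × 10^-11 × 0.287) = 2.07 × 10^-6 M
Check: 0.00072% ionized — well under 5%, approximation valid.
pOH = −log(2.07 × 10^-6) = 5.68; pH = 14.00 − 5.68 = 8.32

pH = 8.32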